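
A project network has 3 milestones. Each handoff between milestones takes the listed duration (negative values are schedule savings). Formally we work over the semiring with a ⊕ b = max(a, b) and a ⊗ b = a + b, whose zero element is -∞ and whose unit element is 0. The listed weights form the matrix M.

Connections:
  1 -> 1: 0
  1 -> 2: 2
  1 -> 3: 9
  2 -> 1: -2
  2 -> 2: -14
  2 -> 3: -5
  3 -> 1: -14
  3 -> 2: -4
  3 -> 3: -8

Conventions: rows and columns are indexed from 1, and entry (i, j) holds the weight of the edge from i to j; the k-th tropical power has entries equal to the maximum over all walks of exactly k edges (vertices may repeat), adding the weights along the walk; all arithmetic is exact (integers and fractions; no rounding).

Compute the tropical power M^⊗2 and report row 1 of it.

M^⊗2:
  [0, 5, 9]
  [-2, 0, 7]
  [-6, -12, -5]
Answer: row 1 of M^⊗2 = [0, 5, 9]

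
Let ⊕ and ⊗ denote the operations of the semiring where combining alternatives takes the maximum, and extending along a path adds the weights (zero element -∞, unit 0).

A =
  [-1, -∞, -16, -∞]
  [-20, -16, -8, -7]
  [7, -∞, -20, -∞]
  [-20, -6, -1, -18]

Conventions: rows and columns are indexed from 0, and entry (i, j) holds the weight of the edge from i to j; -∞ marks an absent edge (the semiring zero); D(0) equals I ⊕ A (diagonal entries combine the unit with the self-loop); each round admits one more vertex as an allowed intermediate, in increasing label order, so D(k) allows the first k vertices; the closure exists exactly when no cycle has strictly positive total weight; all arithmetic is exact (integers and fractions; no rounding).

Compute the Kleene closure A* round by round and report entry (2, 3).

D(0):
  [0, -∞, -16, -∞]
  [-20, 0, -8, -7]
  [7, -∞, 0, -∞]
  [-20, -6, -1, 0]
D(1):
  [0, -∞, -16, -∞]
  [-20, 0, -8, -7]
  [7, -∞, 0, -∞]
  [-20, -6, -1, 0]
D(2):
  [0, -∞, -16, -∞]
  [-20, 0, -8, -7]
  [7, -∞, 0, -∞]
  [-20, -6, -1, 0]
D(3):
  [0, -∞, -16, -∞]
  [-1, 0, -8, -7]
  [7, -∞, 0, -∞]
  [6, -6, -1, 0]
D(4):
  [0, -∞, -16, -∞]
  [-1, 0, -8, -7]
  [7, -∞, 0, -∞]
  [6, -6, -1, 0]
Answer: A*[2][3] = -∞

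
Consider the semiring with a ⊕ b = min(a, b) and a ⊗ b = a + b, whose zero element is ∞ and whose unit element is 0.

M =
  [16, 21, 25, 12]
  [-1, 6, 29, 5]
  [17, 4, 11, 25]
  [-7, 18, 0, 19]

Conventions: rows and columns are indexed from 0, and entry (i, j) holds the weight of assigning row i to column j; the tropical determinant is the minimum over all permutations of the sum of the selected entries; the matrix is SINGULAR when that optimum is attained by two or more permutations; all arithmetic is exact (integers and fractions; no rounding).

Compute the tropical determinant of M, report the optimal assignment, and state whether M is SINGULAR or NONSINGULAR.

σ = (0, 1, 2, 3): 16 + 6 + 11 + 19 = 52
σ = (0, 1, 3, 2): 16 + 6 + 25 + 0 = 47
σ = (0, 2, 1, 3): 16 + 29 + 4 + 19 = 68
σ = (0, 2, 3, 1): 16 + 29 + 25 + 18 = 88
σ = (0, 3, 1, 2): 16 + 5 + 4 + 0 = 25
σ = (0, 3, 2, 1): 16 + 5 + 11 + 18 = 50
σ = (1, 0, 2, 3): 21 + (-1) + 11 + 19 = 50
σ = (1, 0, 3, 2): 21 + (-1) + 25 + 0 = 45
σ = (1, 2, 0, 3): 21 + 29 + 17 + 19 = 86
σ = (1, 2, 3, 0): 21 + 29 + 25 + (-7) = 68
σ = (1, 3, 0, 2): 21 + 5 + 17 + 0 = 43
σ = (1, 3, 2, 0): 21 + 5 + 11 + (-7) = 30
σ = (2, 0, 1, 3): 25 + (-1) + 4 + 19 = 47
σ = (2, 0, 3, 1): 25 + (-1) + 25 + 18 = 67
σ = (2, 1, 0, 3): 25 + 6 + 17 + 19 = 67
σ = (2, 1, 3, 0): 25 + 6 + 25 + (-7) = 49
σ = (2, 3, 0, 1): 25 + 5 + 17 + 18 = 65
σ = (2, 3, 1, 0): 25 + 5 + 4 + (-7) = 27
σ = (3, 0, 1, 2): 12 + (-1) + 4 + 0 = 15
σ = (3, 0, 2, 1): 12 + (-1) + 11 + 18 = 40
σ = (3, 1, 0, 2): 12 + 6 + 17 + 0 = 35
σ = (3, 1, 2, 0): 12 + 6 + 11 + (-7) = 22
σ = (3, 2, 0, 1): 12 + 29 + 17 + 18 = 76
σ = (3, 2, 1, 0): 12 + 29 + 4 + (-7) = 38
Optimal value attained by: σ = (3, 0, 1, 2).
Answer: det⊕(M) = 15; verdict: NONSINGULAR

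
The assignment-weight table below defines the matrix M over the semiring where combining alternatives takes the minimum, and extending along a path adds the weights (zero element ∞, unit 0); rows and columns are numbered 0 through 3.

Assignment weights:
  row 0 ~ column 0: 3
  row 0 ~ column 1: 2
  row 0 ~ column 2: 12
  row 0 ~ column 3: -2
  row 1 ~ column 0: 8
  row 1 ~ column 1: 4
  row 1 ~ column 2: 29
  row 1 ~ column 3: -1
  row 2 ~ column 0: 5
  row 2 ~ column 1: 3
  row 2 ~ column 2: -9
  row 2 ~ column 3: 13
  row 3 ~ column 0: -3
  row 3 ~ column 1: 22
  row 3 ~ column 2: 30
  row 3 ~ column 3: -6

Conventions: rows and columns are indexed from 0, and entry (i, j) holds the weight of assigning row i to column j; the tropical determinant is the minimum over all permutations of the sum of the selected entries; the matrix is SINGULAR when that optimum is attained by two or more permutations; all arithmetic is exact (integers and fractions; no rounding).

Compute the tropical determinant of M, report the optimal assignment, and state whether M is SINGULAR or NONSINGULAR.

σ = (0, 1, 2, 3): 3 + 4 + (-9) + (-6) = -8
σ = (0, 1, 3, 2): 3 + 4 + 13 + 30 = 50
σ = (0, 2, 1, 3): 3 + 29 + 3 + (-6) = 29
σ = (0, 2, 3, 1): 3 + 29 + 13 + 22 = 67
σ = (0, 3, 1, 2): 3 + (-1) + 3 + 30 = 35
σ = (0, 3, 2, 1): 3 + (-1) + (-9) + 22 = 15
σ = (1, 0, 2, 3): 2 + 8 + (-9) + (-6) = -5
σ = (1, 0, 3, 2): 2 + 8 + 13 + 30 = 53
σ = (1, 2, 0, 3): 2 + 29 + 5 + (-6) = 30
σ = (1, 2, 3, 0): 2 + 29 + 13 + (-3) = 41
σ = (1, 3, 0, 2): 2 + (-1) + 5 + 30 = 36
σ = (1, 3, 2, 0): 2 + (-1) + (-9) + (-3) = -11
σ = (2, 0, 1, 3): 12 + 8 + 3 + (-6) = 17
σ = (2, 0, 3, 1): 12 + 8 + 13 + 22 = 55
σ = (2, 1, 0, 3): 12 + 4 + 5 + (-6) = 15
σ = (2, 1, 3, 0): 12 + 4 + 13 + (-3) = 26
σ = (2, 3, 0, 1): 12 + (-1) + 5 + 22 = 38
σ = (2, 3, 1, 0): 12 + (-1) + 3 + (-3) = 11
σ = (3, 0, 1, 2): (-2) + 8 + 3 + 30 = 39
σ = (3, 0, 2, 1): (-2) + 8 + (-9) + 22 = 19
σ = (3, 1, 0, 2): (-2) + 4 + 5 + 30 = 37
σ = (3, 1, 2, 0): (-2) + 4 + (-9) + (-3) = -10
σ = (3, 2, 0, 1): (-2) + 29 + 5 + 22 = 54
σ = (3, 2, 1, 0): (-2) + 29 + 3 + (-3) = 27
Optimal value attained by: σ = (1, 3, 2, 0).
Answer: det⊕(M) = -11; verdict: NONSINGULAR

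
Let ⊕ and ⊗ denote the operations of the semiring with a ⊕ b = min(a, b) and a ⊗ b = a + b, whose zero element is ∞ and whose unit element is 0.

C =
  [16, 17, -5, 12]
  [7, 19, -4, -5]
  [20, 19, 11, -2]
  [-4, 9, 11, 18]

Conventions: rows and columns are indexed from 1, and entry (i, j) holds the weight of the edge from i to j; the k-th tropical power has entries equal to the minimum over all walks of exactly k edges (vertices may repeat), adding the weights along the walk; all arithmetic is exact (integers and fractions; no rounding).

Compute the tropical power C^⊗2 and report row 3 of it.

C^⊗2:
  [8, 14, 6, -7]
  [-9, 4, 2, -6]
  [-6, 7, 9, 9]
  [12, 13, -9, 4]
Answer: row 3 of C^⊗2 = [-6, 7, 9, 9]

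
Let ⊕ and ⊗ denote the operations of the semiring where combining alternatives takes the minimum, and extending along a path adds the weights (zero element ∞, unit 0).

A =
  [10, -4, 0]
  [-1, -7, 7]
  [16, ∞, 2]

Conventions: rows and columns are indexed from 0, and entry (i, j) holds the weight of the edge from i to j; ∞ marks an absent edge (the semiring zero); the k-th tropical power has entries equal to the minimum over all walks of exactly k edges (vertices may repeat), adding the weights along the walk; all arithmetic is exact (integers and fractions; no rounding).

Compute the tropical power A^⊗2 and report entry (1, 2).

A^⊗2:
  [-5, -11, 2]
  [-8, -14, -1]
  [18, 12, 4]
Key observation: the optimum is the walk 1->0->2, with weight (-1) + 0 = -1.
Optimal value attained by: walk 1->0->2.
Answer: (A^⊗2)[1][2] = -1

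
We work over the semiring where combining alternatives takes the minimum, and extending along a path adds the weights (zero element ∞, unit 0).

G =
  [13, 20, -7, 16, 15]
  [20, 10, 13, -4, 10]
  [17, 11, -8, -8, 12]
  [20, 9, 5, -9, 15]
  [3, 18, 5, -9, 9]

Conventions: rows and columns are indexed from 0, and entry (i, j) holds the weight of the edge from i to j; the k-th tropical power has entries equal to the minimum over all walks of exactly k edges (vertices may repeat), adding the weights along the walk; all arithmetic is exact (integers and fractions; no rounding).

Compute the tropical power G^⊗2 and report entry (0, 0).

G^⊗2:
  [10, 4, -15, -15, 5]
  [13, 5, 1, -13, 11]
  [9, 1, -16, -17, 4]
  [11, 0, -4, -18, 6]
  [11, 0, -4, -18, 6]
Key observation: the optimum is the walk 0->2->0, with weight (-7) + 17 = 10.
Optimal value attained by: walk 0->2->0.
Answer: (G^⊗2)[0][0] = 10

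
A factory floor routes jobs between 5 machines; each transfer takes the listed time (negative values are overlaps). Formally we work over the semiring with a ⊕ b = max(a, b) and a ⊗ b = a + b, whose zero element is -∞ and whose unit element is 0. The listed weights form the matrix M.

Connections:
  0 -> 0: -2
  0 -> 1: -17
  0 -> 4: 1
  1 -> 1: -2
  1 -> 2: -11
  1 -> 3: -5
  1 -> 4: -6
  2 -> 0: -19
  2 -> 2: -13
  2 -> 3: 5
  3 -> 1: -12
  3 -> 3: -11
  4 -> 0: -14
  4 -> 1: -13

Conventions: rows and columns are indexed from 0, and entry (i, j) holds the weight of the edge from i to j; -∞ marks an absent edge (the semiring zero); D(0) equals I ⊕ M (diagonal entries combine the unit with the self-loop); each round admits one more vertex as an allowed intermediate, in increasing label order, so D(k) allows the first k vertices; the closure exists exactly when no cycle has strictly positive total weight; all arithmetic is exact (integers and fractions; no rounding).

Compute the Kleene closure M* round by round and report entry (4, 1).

D(0):
  [0, -17, -∞, -∞, 1]
  [-∞, 0, -11, -5, -6]
  [-19, -∞, 0, 5, -∞]
  [-∞, -12, -∞, 0, -∞]
  [-14, -13, -∞, -∞, 0]
D(1):
  [0, -17, -∞, -∞, 1]
  [-∞, 0, -11, -5, -6]
  [-19, -36, 0, 5, -18]
  [-∞, -12, -∞, 0, -∞]
  [-14, -13, -∞, -∞, 0]
D(2):
  [0, -17, -28, -22, 1]
  [-∞, 0, -11, -5, -6]
  [-19, -36, 0, 5, -18]
  [-∞, -12, -23, 0, -18]
  [-14, -13, -24, -18, 0]
D(3):
  [0, -17, -28, -22, 1]
  [-30, 0, -11, -5, -6]
  [-19, -36, 0, 5, -18]
  [-42, -12, -23, 0, -18]
  [-14, -13, -24, -18, 0]
D(4):
  [0, -17, -28, -22, 1]
  [-30, 0, -11, -5, -6]
  [-19, -7, 0, 5, -13]
  [-42, -12, -23, 0, -18]
  [-14, -13, -24, -18, 0]
D(5):
  [0, -12, -23, -17, 1]
  [-20, 0, -11, -5, -6]
  [-19, -7, 0, 5, -13]
  [-32, -12, -23, 0, -18]
  [-14, -13, -24, -18, 0]
Answer: M*[4][1] = -13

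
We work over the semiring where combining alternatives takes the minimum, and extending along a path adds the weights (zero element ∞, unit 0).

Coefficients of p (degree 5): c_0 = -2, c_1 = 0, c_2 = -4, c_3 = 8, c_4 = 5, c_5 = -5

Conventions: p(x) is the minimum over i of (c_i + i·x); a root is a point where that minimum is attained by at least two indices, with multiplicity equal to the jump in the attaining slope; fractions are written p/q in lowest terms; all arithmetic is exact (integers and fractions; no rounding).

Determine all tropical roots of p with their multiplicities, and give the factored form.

hull edge (i=0, c=-2) to (i=2, c=-4): slope -1, span 2
hull edge (i=2, c=-4) to (i=5, c=-5): slope -1/3, span 3
Factored form: p(x) = -5 ⊗ (x ⊕ 1/3) ⊗ (x ⊕ 1/3) ⊗ (x ⊕ 1/3) ⊗ (x ⊕ 1) ⊗ (x ⊕ 1)
Answer: roots = 1/3 (mult 3), 1 (mult 2)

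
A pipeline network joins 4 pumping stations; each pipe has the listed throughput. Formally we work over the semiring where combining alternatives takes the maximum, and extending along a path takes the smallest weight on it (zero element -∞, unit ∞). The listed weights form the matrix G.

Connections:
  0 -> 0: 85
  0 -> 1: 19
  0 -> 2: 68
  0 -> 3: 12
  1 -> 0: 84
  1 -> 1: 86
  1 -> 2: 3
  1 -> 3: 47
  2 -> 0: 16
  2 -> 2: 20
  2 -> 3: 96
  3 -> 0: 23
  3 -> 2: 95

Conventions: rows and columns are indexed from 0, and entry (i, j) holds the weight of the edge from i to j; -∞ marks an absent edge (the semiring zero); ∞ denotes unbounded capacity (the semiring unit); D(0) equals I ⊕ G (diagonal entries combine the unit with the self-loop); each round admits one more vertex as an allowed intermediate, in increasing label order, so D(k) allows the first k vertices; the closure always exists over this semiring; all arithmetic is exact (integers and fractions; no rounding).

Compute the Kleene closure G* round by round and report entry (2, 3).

D(0):
  [∞, 19, 68, 12]
  [84, ∞, 3, 47]
  [16, -∞, ∞, 96]
  [23, -∞, 95, ∞]
D(1):
  [∞, 19, 68, 12]
  [84, ∞, 68, 47]
  [16, 16, ∞, 96]
  [23, 19, 95, ∞]
D(2):
  [∞, 19, 68, 19]
  [84, ∞, 68, 47]
  [16, 16, ∞, 96]
  [23, 19, 95, ∞]
D(3):
  [∞, 19, 68, 68]
  [84, ∞, 68, 68]
  [16, 16, ∞, 96]
  [23, 19, 95, ∞]
D(4):
  [∞, 19, 68, 68]
  [84, ∞, 68, 68]
  [23, 19, ∞, 96]
  [23, 19, 95, ∞]
Answer: G*[2][3] = 96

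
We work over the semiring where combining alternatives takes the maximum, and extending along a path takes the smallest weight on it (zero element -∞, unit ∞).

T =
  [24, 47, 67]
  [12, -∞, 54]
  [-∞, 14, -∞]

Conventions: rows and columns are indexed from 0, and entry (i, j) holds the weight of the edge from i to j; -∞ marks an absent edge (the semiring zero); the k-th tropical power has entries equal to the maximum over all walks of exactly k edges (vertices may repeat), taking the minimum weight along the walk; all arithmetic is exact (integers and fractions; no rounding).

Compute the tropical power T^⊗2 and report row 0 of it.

T^⊗2:
  [24, 24, 47]
  [12, 14, 12]
  [12, -∞, 14]
Answer: row 0 of T^⊗2 = [24, 24, 47]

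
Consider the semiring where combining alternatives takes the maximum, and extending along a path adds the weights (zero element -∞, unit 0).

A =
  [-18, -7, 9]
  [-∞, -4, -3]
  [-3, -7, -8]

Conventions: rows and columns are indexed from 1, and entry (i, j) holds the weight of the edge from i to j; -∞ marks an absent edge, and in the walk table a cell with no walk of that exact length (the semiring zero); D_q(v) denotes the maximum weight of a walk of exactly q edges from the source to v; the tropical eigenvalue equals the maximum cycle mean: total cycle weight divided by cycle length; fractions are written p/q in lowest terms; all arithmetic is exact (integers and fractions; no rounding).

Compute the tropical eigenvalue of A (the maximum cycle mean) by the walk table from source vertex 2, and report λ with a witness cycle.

q=0: [-∞, 0, -∞]
q=1: [-∞, -4, -3]
q=2: [-6, -8, -7]
q=3: [-10, -12, 3]
Optimal cycle mean attained by: cycle 1->3->1, total 9 + (-3), length 2.
Answer: λ = 3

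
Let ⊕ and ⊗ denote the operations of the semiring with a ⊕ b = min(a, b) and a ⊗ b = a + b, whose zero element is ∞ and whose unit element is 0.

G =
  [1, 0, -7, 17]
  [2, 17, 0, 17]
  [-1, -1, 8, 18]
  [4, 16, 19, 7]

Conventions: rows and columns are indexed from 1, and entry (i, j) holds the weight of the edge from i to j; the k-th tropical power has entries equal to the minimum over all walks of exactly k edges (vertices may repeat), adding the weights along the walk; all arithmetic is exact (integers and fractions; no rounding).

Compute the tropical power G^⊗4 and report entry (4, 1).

G^⊗2:
  [-8, -8, -6, 11]
  [-1, -1, -5, 18]
  [0, -1, -8, 16]
  [5, 4, -3, 14]
G^⊗3:
  [-7, -8, -15, 9]
  [-6, -6, -8, 13]
  [-9, -9, -7, 10]
  [-4, -4, -2, 15]
G^⊗4:
  [-16, -16, -14, 3]
  [-9, -9, -13, 10]
  [-8, -9, -16, 8]
  [-3, -4, -11, 13]
Key observation: the optimum is the walk 4->1->1->3->1, with weight 4 + 1 + (-7) + (-1) = -3.
Optimal value attained by: walk 4->1->1->3->1.
Answer: (G^⊗4)[4][1] = -3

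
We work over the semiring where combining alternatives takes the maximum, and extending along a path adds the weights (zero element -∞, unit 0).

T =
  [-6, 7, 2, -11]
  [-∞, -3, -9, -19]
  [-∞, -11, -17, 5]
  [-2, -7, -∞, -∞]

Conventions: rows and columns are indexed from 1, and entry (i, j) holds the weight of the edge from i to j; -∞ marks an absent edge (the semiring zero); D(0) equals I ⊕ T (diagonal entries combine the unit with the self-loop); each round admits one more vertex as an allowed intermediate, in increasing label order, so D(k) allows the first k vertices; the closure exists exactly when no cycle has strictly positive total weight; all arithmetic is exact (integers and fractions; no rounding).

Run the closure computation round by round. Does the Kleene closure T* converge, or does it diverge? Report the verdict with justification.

D(0):
  [0, 7, 2, -11]
  [-∞, 0, -9, -19]
  [-∞, -11, 0, 5]
  [-2, -7, -∞, 0]
D(1):
  [0, 7, 2, -11]
  [-∞, 0, -9, -19]
  [-∞, -11, 0, 5]
  [-2, 5, 0, 0]
D(2):
  [0, 7, 2, -11]
  [-∞, 0, -9, -19]
  [-∞, -11, 0, 5]
  [-2, 5, 0, 0]
Detection: at round 3, diagonal entry (4, 4) turns strictly positive.
Key observation: the cycle 4->1->2->3->4 has total weight (-2) + 7 + (-9) + 5, which is strictly positive.
Answer: DIVERGES — positive cycle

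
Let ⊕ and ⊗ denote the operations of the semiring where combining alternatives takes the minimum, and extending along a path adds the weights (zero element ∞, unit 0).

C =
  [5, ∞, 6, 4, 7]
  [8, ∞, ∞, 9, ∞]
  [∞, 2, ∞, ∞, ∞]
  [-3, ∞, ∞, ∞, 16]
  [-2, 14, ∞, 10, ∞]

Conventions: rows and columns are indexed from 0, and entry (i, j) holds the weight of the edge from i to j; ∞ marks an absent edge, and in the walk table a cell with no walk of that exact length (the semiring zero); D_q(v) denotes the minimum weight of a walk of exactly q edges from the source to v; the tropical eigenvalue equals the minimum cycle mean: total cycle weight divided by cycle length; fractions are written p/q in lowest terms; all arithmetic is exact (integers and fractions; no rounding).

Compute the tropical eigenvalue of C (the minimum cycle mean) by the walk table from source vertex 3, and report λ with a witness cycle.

q=0: [∞, ∞, ∞, 0, ∞]
q=1: [-3, ∞, ∞, ∞, 16]
q=2: [2, 30, 3, 1, 4]
q=3: [-2, 5, 8, 6, 9]
q=4: [3, 10, 4, 2, 5]
q=5: [-1, 6, 9, 7, 10]
Optimal cycle mean attained by: cycle 0->3->0, total 4 + (-3), length 2.
Answer: λ = 1/2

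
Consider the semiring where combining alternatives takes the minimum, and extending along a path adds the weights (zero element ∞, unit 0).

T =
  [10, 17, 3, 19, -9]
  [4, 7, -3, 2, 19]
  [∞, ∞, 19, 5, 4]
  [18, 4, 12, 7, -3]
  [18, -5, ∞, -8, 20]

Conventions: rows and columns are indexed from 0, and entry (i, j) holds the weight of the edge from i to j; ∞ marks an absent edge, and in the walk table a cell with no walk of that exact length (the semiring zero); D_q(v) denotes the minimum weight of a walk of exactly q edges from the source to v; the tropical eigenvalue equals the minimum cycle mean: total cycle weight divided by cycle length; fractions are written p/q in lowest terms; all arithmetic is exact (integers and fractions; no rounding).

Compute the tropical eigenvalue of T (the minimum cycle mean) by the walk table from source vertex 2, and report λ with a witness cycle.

q=0: [∞, ∞, 0, ∞, ∞]
q=1: [∞, ∞, 19, 5, 4]
q=2: [22, -1, 17, -4, 2]
q=3: [3, -3, -4, -6, -7]
q=4: [1, -12, -6, -15, -9]
q=5: [-8, -14, -15, -17, -18]
Optimal cycle mean attained by: cycle 3->4->3, total (-3) + (-8), length 2.
Answer: λ = -11/2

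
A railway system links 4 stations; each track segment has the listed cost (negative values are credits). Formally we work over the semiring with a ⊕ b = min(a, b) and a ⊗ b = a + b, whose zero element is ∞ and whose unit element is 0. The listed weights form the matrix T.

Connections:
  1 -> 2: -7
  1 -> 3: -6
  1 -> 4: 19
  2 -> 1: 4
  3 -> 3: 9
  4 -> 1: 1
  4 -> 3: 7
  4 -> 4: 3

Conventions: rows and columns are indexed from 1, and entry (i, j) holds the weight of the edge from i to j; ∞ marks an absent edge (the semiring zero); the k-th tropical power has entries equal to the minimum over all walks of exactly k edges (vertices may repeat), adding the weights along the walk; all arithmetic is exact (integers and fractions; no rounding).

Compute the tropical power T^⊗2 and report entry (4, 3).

T^⊗2:
  [-3, ∞, 3, 22]
  [∞, -3, -2, 23]
  [∞, ∞, 18, ∞]
  [4, -6, -5, 6]
Key observation: the optimum is the walk 4->1->3, with weight 1 + (-6) = -5.
Optimal value attained by: walk 4->1->3.
Answer: (T^⊗2)[4][3] = -5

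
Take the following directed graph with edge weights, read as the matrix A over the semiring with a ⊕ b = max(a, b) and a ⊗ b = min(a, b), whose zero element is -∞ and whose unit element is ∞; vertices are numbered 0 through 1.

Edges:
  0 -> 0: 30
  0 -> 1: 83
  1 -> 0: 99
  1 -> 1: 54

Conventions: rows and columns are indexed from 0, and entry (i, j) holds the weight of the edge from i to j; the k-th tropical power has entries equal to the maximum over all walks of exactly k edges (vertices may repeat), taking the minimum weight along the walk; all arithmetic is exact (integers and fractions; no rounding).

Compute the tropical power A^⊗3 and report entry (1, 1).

A^⊗2:
  [83, 54]
  [54, 83]
A^⊗3:
  [54, 83]
  [83, 54]
Key observation: the optimum is the walk 1->0->1->1, with weight 99 min 83 min 54 = 54.
Optimal value attained by: walk 1->0->1->1.
Answer: (A^⊗3)[1][1] = 54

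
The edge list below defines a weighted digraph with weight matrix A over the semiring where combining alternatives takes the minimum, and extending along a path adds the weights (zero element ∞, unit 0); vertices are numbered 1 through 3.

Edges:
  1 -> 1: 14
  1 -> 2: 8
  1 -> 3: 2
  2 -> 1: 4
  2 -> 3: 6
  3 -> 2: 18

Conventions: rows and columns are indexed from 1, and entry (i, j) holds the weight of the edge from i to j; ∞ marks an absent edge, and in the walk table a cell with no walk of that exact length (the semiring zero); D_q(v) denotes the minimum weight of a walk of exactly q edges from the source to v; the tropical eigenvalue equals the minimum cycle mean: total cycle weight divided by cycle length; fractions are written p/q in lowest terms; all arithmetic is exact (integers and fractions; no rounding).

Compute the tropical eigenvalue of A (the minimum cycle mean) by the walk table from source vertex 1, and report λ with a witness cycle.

q=0: [0, ∞, ∞]
q=1: [14, 8, 2]
q=2: [12, 20, 14]
q=3: [24, 20, 14]
Optimal cycle mean attained by: cycle 1->2->1, total 8 + 4, length 2.
Answer: λ = 6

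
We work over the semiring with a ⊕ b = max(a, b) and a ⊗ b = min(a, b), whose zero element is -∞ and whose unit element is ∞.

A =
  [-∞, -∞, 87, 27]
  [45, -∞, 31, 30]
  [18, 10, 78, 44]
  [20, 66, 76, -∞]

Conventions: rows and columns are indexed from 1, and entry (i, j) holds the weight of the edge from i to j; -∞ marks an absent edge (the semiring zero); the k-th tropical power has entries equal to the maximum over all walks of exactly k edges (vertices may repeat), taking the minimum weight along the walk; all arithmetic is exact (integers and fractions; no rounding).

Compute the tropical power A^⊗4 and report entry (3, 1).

A^⊗2:
  [20, 27, 78, 44]
  [20, 30, 45, 31]
  [20, 44, 78, 44]
  [45, 10, 76, 44]
A^⊗3:
  [27, 44, 78, 44]
  [30, 31, 45, 44]
  [44, 44, 78, 44]
  [20, 44, 76, 44]
A^⊗4:
  [44, 44, 78, 44]
  [31, 44, 45, 44]
  [44, 44, 78, 44]
  [44, 44, 76, 44]
Key observation: the optimum is the walk 3->3->4->2->1, with weight 78 min 44 min 66 min 45 = 44.
Optimal value attained by: walk 3->3->4->2->1.
Answer: (A^⊗4)[3][1] = 44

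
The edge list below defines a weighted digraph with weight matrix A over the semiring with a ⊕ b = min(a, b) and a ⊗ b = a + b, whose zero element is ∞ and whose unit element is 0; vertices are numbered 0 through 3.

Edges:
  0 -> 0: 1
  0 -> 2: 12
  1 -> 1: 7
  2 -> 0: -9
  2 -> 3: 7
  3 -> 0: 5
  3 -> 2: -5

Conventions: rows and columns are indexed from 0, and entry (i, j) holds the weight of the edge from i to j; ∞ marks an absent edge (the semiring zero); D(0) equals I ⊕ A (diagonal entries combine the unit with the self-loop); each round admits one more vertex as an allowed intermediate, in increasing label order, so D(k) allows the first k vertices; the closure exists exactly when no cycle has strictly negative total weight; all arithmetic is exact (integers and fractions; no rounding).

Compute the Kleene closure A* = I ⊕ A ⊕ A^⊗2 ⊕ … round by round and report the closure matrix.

D(0):
  [0, ∞, 12, ∞]
  [∞, 0, ∞, ∞]
  [-9, ∞, 0, 7]
  [5, ∞, -5, 0]
D(1):
  [0, ∞, 12, ∞]
  [∞, 0, ∞, ∞]
  [-9, ∞, 0, 7]
  [5, ∞, -5, 0]
D(2):
  [0, ∞, 12, ∞]
  [∞, 0, ∞, ∞]
  [-9, ∞, 0, 7]
  [5, ∞, -5, 0]
D(3):
  [0, ∞, 12, 19]
  [∞, 0, ∞, ∞]
  [-9, ∞, 0, 7]
  [-14, ∞, -5, 0]
D(4):
  [0, ∞, 12, 19]
  [∞, 0, ∞, ∞]
  [-9, ∞, 0, 7]
  [-14, ∞, -5, 0]
Answer: A* = [[0, ∞, 12, 19], [∞, 0, ∞, ∞], [-9, ∞, 0, 7], [-14, ∞, -5, 0]]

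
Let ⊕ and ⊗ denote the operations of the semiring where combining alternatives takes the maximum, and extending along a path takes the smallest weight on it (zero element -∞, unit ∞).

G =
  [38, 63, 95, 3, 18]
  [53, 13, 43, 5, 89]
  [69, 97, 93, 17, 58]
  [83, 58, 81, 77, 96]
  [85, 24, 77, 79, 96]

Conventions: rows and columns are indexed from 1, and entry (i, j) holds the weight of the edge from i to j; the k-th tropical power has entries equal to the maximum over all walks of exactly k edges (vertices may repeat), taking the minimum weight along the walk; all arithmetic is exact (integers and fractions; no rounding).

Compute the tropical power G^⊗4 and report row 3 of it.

G^⊗2:
  [69, 95, 93, 18, 63]
  [85, 53, 77, 79, 89]
  [69, 93, 93, 58, 89]
  [85, 81, 83, 79, 96]
  [85, 77, 85, 79, 96]
G^⊗3:
  [69, 93, 93, 63, 89]
  [85, 77, 85, 79, 89]
  [85, 93, 93, 79, 89]
  [85, 83, 85, 79, 96]
  [85, 85, 85, 79, 96]
G^⊗4:
  [85, 93, 93, 79, 89]
  [85, 85, 85, 79, 89]
  [85, 93, 93, 79, 89]
  [85, 85, 85, 79, 96]
  [85, 85, 85, 79, 96]
Answer: row 3 of G^⊗4 = [85, 93, 93, 79, 89]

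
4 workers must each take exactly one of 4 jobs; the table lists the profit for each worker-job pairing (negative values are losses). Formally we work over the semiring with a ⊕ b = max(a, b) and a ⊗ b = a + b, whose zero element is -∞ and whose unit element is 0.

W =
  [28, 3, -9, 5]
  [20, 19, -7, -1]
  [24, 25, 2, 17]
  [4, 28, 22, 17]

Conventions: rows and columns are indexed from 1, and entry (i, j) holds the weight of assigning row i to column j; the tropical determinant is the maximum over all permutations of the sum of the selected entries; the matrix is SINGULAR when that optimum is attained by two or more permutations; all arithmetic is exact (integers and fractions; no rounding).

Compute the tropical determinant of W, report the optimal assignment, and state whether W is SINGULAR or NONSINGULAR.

σ = (1, 2, 3, 4): 28 + 19 + 2 + 17 = 66
σ = (1, 2, 4, 3): 28 + 19 + 17 + 22 = 86
σ = (1, 3, 2, 4): 28 + (-7) + 25 + 17 = 63
σ = (1, 3, 4, 2): 28 + (-7) + 17 + 28 = 66
σ = (1, 4, 2, 3): 28 + (-1) + 25 + 22 = 74
σ = (1, 4, 3, 2): 28 + (-1) + 2 + 28 = 57
σ = (2, 1, 3, 4): 3 + 20 + 2 + 17 = 42
σ = (2, 1, 4, 3): 3 + 20 + 17 + 22 = 62
σ = (2, 3, 1, 4): 3 + (-7) + 24 + 17 = 37
σ = (2, 3, 4, 1): 3 + (-7) + 17 + 4 = 17
σ = (2, 4, 1, 3): 3 + (-1) + 24 + 22 = 48
σ = (2, 4, 3, 1): 3 + (-1) + 2 + 4 = 8
σ = (3, 1, 2, 4): (-9) + 20 + 25 + 17 = 53
σ = (3, 1, 4, 2): (-9) + 20 + 17 + 28 = 56
σ = (3, 2, 1, 4): (-9) + 19 + 24 + 17 = 51
σ = (3, 2, 4, 1): (-9) + 19 + 17 + 4 = 31
σ = (3, 4, 1, 2): (-9) + (-1) + 24 + 28 = 42
σ = (3, 4, 2, 1): (-9) + (-1) + 25 + 4 = 19
σ = (4, 1, 2, 3): 5 + 20 + 25 + 22 = 72
σ = (4, 1, 3, 2): 5 + 20 + 2 + 28 = 55
σ = (4, 2, 1, 3): 5 + 19 + 24 + 22 = 70
σ = (4, 2, 3, 1): 5 + 19 + 2 + 4 = 30
σ = (4, 3, 1, 2): 5 + (-7) + 24 + 28 = 50
σ = (4, 3, 2, 1): 5 + (-7) + 25 + 4 = 27
Optimal value attained by: σ = (1, 2, 4, 3).
Answer: det⊕(W) = 86; verdict: NONSINGULAR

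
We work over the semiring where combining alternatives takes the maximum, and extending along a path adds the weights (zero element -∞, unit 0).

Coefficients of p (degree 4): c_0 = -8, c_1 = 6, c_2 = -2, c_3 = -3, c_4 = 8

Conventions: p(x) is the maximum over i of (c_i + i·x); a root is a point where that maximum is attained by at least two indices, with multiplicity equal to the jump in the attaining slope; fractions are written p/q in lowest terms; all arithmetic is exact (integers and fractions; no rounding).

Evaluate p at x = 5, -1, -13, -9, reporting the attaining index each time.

p(5) = max(-8+0·5=-8, 6+1·5=11, -2+2·5=8, -3+3·5=12, 8+4·5=28) = 28 (attained by i=4)
p(-1) = max(-8+0·(-1)=-8, 6+1·(-1)=5, -2+2·(-1)=-4, -3+3·(-1)=-6, 8+4·(-1)=4) = 5 (attained by i=1)
p(-13) = max(-8+0·(-13)=-8, 6+1·(-13)=-7, -2+2·(-13)=-28, -3+3·(-13)=-42, 8+4·(-13)=-44) = -7 (attained by i=1)
p(-9) = max(-8+0·(-9)=-8, 6+1·(-9)=-3, -2+2·(-9)=-20, -3+3·(-9)=-30, 8+4·(-9)=-28) = -3 (attained by i=1)
Answer: p(5) = 28; p(-1) = 5; p(-13) = -7; p(-9) = -3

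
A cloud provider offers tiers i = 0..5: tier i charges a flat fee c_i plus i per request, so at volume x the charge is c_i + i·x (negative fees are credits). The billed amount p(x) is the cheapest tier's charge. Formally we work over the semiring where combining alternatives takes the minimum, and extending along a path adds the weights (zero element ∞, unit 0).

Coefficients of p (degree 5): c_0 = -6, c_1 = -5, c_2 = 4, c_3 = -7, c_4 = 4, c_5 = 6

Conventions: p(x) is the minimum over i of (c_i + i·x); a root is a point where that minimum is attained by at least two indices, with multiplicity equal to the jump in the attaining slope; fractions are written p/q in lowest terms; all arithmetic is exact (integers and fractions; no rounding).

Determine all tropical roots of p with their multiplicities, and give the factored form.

hull edge (i=0, c=-6) to (i=3, c=-7): slope -1/3, span 3
hull edge (i=3, c=-7) to (i=5, c=6): slope 13/2, span 2
Factored form: p(x) = 6 ⊗ (x ⊕ (-13/2)) ⊗ (x ⊕ (-13/2)) ⊗ (x ⊕ 1/3) ⊗ (x ⊕ 1/3) ⊗ (x ⊕ 1/3)
Answer: roots = -13/2 (mult 2), 1/3 (mult 3)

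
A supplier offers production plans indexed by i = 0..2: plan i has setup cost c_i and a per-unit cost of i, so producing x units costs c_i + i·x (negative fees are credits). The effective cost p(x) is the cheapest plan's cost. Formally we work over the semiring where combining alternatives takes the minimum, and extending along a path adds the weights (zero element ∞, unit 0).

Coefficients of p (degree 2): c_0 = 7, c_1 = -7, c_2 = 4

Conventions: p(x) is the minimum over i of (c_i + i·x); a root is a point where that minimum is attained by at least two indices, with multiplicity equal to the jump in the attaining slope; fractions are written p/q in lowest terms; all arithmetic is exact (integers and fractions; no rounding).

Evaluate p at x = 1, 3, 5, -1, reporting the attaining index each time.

p(1) = min(7+0·1=7, -7+1·1=-6, 4+2·1=6) = -6 (attained by i=1)
p(3) = min(7+0·3=7, -7+1·3=-4, 4+2·3=10) = -4 (attained by i=1)
p(5) = min(7+0·5=7, -7+1·5=-2, 4+2·5=14) = -2 (attained by i=1)
p(-1) = min(7+0·(-1)=7, -7+1·(-1)=-8, 4+2·(-1)=2) = -8 (attained by i=1)
Answer: p(1) = -6; p(3) = -4; p(5) = -2; p(-1) = -8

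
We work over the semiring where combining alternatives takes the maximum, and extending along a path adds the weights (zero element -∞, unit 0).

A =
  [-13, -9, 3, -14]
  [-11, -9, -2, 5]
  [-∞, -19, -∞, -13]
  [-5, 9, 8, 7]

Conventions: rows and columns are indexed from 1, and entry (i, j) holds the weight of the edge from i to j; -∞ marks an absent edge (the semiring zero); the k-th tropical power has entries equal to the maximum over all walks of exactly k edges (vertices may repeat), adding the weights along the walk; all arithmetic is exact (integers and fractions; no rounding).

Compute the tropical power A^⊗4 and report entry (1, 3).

A^⊗2:
  [-19, -5, -6, -4]
  [0, 14, 13, 12]
  [-18, -4, -5, -6]
  [2, 16, 15, 14]
A^⊗3:
  [-9, 5, 4, 3]
  [7, 21, 20, 19]
  [-11, 3, 2, 1]
  [9, 23, 22, 21]
A^⊗4:
  [-2, 12, 11, 10]
  [14, 28, 27, 26]
  [-4, 10, 9, 8]
  [16, 30, 29, 28]
Key observation: the optimum is the walk 1->2->4->4->3, with weight (-9) + 5 + 7 + 8 = 11.
Optimal value attained by: walk 1->2->4->4->3.
Answer: (A^⊗4)[1][3] = 11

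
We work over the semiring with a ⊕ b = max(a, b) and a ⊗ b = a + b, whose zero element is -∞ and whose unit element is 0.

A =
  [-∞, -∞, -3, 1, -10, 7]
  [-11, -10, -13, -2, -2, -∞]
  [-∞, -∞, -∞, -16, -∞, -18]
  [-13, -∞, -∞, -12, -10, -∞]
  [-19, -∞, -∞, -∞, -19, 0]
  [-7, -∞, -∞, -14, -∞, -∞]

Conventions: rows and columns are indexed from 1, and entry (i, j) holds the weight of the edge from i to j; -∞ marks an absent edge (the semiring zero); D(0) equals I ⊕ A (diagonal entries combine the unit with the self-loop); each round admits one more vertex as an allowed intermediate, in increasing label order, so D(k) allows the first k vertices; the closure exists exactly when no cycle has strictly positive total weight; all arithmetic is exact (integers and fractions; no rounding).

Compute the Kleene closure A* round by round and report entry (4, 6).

D(0):
  [0, -∞, -3, 1, -10, 7]
  [-11, 0, -13, -2, -2, -∞]
  [-∞, -∞, 0, -16, -∞, -18]
  [-13, -∞, -∞, 0, -10, -∞]
  [-19, -∞, -∞, -∞, 0, 0]
  [-7, -∞, -∞, -14, -∞, 0]
D(1):
  [0, -∞, -3, 1, -10, 7]
  [-11, 0, -13, -2, -2, -4]
  [-∞, -∞, 0, -16, -∞, -18]
  [-13, -∞, -16, 0, -10, -6]
  [-19, -∞, -22, -18, 0, 0]
  [-7, -∞, -10, -6, -17, 0]
D(2):
  [0, -∞, -3, 1, -10, 7]
  [-11, 0, -13, -2, -2, -4]
  [-∞, -∞, 0, -16, -∞, -18]
  [-13, -∞, -16, 0, -10, -6]
  [-19, -∞, -22, -18, 0, 0]
  [-7, -∞, -10, -6, -17, 0]
D(3):
  [0, -∞, -3, 1, -10, 7]
  [-11, 0, -13, -2, -2, -4]
  [-∞, -∞, 0, -16, -∞, -18]
  [-13, -∞, -16, 0, -10, -6]
  [-19, -∞, -22, -18, 0, 0]
  [-7, -∞, -10, -6, -17, 0]
D(4):
  [0, -∞, -3, 1, -9, 7]
  [-11, 0, -13, -2, -2, -4]
  [-29, -∞, 0, -16, -26, -18]
  [-13, -∞, -16, 0, -10, -6]
  [-19, -∞, -22, -18, 0, 0]
  [-7, -∞, -10, -6, -16, 0]
D(5):
  [0, -∞, -3, 1, -9, 7]
  [-11, 0, -13, -2, -2, -2]
  [-29, -∞, 0, -16, -26, -18]
  [-13, -∞, -16, 0, -10, -6]
  [-19, -∞, -22, -18, 0, 0]
  [-7, -∞, -10, -6, -16, 0]
D(6):
  [0, -∞, -3, 1, -9, 7]
  [-9, 0, -12, -2, -2, -2]
  [-25, -∞, 0, -16, -26, -18]
  [-13, -∞, -16, 0, -10, -6]
  [-7, -∞, -10, -6, 0, 0]
  [-7, -∞, -10, -6, -16, 0]
Answer: A*[4][6] = -6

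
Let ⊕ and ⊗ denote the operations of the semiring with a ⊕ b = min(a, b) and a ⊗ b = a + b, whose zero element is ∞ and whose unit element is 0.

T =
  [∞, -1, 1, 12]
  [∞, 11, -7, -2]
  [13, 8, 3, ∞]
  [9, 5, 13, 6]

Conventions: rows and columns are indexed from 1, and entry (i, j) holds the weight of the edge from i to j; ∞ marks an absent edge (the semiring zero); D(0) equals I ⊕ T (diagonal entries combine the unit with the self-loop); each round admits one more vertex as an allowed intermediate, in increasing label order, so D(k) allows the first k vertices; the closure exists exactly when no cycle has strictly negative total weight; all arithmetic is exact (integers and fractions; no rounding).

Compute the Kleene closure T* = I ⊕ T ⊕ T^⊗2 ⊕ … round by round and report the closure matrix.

D(0):
  [0, -1, 1, 12]
  [∞, 0, -7, -2]
  [13, 8, 0, ∞]
  [9, 5, 13, 0]
D(1):
  [0, -1, 1, 12]
  [∞, 0, -7, -2]
  [13, 8, 0, 25]
  [9, 5, 10, 0]
D(2):
  [0, -1, -8, -3]
  [∞, 0, -7, -2]
  [13, 8, 0, 6]
  [9, 5, -2, 0]
D(3):
  [0, -1, -8, -3]
  [6, 0, -7, -2]
  [13, 8, 0, 6]
  [9, 5, -2, 0]
D(4):
  [0, -1, -8, -3]
  [6, 0, -7, -2]
  [13, 8, 0, 6]
  [9, 5, -2, 0]
Answer: T* = [[0, -1, -8, -3], [6, 0, -7, -2], [13, 8, 0, 6], [9, 5, -2, 0]]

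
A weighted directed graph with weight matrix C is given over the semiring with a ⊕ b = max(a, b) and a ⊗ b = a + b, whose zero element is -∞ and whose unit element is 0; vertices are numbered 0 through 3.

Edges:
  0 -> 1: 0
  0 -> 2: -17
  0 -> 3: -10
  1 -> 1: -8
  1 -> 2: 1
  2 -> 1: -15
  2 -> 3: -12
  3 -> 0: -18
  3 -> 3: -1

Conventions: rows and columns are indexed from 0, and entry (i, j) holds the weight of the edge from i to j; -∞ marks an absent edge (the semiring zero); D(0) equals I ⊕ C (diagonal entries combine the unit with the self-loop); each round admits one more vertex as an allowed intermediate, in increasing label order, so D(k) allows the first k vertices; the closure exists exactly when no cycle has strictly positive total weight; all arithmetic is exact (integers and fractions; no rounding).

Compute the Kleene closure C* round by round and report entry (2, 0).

D(0):
  [0, 0, -17, -10]
  [-∞, 0, 1, -∞]
  [-∞, -15, 0, -12]
  [-18, -∞, -∞, 0]
D(1):
  [0, 0, -17, -10]
  [-∞, 0, 1, -∞]
  [-∞, -15, 0, -12]
  [-18, -18, -35, 0]
D(2):
  [0, 0, 1, -10]
  [-∞, 0, 1, -∞]
  [-∞, -15, 0, -12]
  [-18, -18, -17, 0]
D(3):
  [0, 0, 1, -10]
  [-∞, 0, 1, -11]
  [-∞, -15, 0, -12]
  [-18, -18, -17, 0]
D(4):
  [0, 0, 1, -10]
  [-29, 0, 1, -11]
  [-30, -15, 0, -12]
  [-18, -18, -17, 0]
Answer: C*[2][0] = -30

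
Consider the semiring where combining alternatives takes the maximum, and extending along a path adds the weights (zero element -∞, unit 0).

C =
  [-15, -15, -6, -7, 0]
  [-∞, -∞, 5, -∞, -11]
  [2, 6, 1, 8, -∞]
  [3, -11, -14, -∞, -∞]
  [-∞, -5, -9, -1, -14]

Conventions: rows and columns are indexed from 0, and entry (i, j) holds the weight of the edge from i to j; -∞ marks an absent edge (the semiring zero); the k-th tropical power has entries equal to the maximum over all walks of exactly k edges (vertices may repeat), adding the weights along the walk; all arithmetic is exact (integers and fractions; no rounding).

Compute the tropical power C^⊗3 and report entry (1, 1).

C^⊗2:
  [-4, 0, -5, 2, -14]
  [7, 11, 6, 13, -25]
  [11, 7, 11, 9, 2]
  [-12, -8, -3, -4, 3]
  [2, -3, 0, -1, -16]
C^⊗3:
  [5, 1, 5, 3, -4]
  [16, 12, 16, 14, 7]
  [13, 17, 12, 19, 11]
  [-1, 3, -2, 5, -11]
  [2, 6, 2, 8, 2]
Key observation: the optimum is the walk 1->2->2->1, with weight 5 + 1 + 6 = 12.
Optimal value attained by: walk 1->2->2->1.
Answer: (C^⊗3)[1][1] = 12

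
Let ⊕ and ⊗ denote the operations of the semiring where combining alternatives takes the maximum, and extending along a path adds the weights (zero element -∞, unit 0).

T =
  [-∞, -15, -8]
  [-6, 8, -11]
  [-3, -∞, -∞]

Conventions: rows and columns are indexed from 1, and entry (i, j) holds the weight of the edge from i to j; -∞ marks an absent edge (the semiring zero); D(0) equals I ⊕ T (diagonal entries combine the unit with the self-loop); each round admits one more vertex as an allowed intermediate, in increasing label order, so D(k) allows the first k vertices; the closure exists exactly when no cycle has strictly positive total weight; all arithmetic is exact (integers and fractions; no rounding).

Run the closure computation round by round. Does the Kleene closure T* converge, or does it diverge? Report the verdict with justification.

Detection: at round 0, diagonal entry (2, 2) turns strictly positive.
Key observation: the cycle 2->2 has total weight 8, which is strictly positive.
Answer: DIVERGES — positive cycle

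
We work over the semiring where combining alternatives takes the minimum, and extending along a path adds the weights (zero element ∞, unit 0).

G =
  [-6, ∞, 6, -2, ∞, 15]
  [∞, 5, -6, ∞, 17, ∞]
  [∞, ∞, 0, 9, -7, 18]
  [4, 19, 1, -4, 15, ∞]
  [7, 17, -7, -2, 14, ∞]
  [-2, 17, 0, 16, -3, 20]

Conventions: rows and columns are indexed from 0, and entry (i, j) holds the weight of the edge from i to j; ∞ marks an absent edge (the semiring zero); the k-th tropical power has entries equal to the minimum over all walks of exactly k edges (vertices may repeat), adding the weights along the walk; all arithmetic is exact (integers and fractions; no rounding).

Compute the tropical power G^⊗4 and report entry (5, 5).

G^⊗2:
  [-12, 17, -1, -8, -1, 9]
  [24, 10, -6, 3, -13, 12]
  [0, 10, -14, -9, -7, 18]
  [-2, 15, -3, -8, -6, 19]
  [1, 17, -7, -6, -14, 11]
  [-8, 14, -10, -5, -7, 13]
G^⊗3:
  [-18, 11, -8, -14, -8, 3]
  [-6, 4, -20, -15, -13, 12]
  [-6, 10, -14, -13, -21, 4]
  [-8, 11, -13, -12, -10, 13]
  [-7, 3, -21, -16, -14, 11]
  [-14, 10, -14, -10, -17, 7]
G^⊗4:
  [-24, 5, -15, -20, -15, -3]
  [-12, 4, -20, -19, -27, -2]
  [-14, -4, -28, -23, -21, 4]
  [-14, 7, -17, -16, -20, 5]
  [-13, 3, -21, -20, -28, -3]
  [-20, 0, -24, -19, -21, 1]
Key observation: the optimum is the walk 5->0->0->0->5, with weight (-2) + (-6) + (-6) + 15 = 1.
Optimal value attained by: walk 5->0->0->0->5.
Answer: (G^⊗4)[5][5] = 1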